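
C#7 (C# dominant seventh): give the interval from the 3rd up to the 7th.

d5

Spelling the chord: C#–E#–G#–B.
That puts E# below B.
From E# to B: 6 semitones over a fifth = diminished.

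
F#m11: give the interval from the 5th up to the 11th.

minor seventh

Spelling the chord: F#, A, C#, E, G#, B.
5th = C#; 11th = B.
7 letter names make it a seventh; at 10 semitones (a half step narrower than major) the quality is minor.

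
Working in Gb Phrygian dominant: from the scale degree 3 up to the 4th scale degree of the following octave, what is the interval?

Gb phrygian dominant: Gb Abb Bb Cb Db Ebb Fb.
Scale degree 3 = Bb; scale degree 4 (up an octave) = Cb.
Bb up to Cb is 13 semitones, a half step narrower than a major ninth, so the interval is minor.

minor ninth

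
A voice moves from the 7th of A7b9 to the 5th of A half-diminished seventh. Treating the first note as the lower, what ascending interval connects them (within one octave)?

minor 6th

The 7th of A7b9 is G; the 5th of A half-diminished seventh is Eb.
6 letter names make it a sixth; at 8 semitones (a half step narrower than major) the quality is minor.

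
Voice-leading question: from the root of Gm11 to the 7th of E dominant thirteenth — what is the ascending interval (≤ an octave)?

Gm11 has G as its root, and E dominant thirteenth has D as its 7th.
From G to D is 7 semitones, exactly the perfect fifth.

perfect fifth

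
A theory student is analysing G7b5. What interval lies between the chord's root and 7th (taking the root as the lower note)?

The chord tones of G dominant seventh flat five are G–B–Db–F.
That puts G below F.
7 letter names make it a seventh; at 10 semitones (a half step narrower than major) the quality is minor.

minor seventh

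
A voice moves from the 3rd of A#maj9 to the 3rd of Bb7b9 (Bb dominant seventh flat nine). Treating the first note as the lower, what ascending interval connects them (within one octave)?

diminished 2nd

A#maj9 has C## as its 3rd, and Bb7b9 (Bb dominant seventh flat nine) has D as its 3rd.
2 letter names make it a second; at 0 semitones (a whole step narrower than major) the quality is diminished.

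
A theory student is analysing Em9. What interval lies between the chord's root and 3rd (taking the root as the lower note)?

minor 3rd

E minor ninth is spelled E–G–B–D–F#.
That puts E below G.
E up to G is 3 semitones, a half step narrower than a major third, so the interval is minor.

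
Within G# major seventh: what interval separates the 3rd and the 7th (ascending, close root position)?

G#M7 (G# major seventh): G#–B#–D#–F##.
3rd = B#; 7th = F##.
B# up to F## spans 5 letter names and 7 semitones — a perfect fifth.

perfect 5th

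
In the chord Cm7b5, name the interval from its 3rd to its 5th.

Spelling the chord: C–Eb–Gb–Bb.
That puts Eb below Gb.
3 letter names make it a third; at 3 semitones (a half step narrower than major) the quality is minor.

minor third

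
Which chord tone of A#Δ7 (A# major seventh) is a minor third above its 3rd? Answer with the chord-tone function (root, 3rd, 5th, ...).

A#maj7 (A# major seventh) is spelled A# C## E# G##.
The 3rd is C##. A minor third above C## is E#.
E# is the chord's 5th.

5th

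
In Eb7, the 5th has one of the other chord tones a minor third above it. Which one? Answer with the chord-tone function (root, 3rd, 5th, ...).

7th

Spelling the chord: Eb G Bb Db.
The 5th is Bb. A minor third above Bb is Db.
Db is the chord's 7th.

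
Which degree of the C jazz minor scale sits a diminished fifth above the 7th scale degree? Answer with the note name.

The scale is C D Eb F G A B.
The 7th scale degree is B; a diminished fifth above that is F — scale degree 4.

F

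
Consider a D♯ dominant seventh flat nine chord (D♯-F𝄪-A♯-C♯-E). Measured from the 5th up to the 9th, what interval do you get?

diminished fifth

So we need the interval from A♯ up to E.
From A♯ to E: 6 semitones over a fifth = diminished.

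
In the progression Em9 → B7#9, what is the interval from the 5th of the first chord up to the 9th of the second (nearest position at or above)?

The 5th of Em9 is B; the 9th of B7#9 is C##.
From B to C##: 3 semitones over a second = augmented.

A2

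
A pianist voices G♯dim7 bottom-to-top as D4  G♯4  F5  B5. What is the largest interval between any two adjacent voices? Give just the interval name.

Adjacent intervals: D4→G♯4 = augmented fourth; G♯4→F5 = diminished seventh; F5→B5 = augmented fourth.
The largest is G♯4 to F5, a diminished seventh (9 semitones).

d7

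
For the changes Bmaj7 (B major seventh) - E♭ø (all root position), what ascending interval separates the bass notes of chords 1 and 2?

The roots are B and E♭.
4 letter names make it a fourth; at 4 semitones (a half step narrower than perfect) the quality is diminished.

diminished 4th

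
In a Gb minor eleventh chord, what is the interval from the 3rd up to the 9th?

The chord tones of Gbm11 (Gb minor eleventh) are Gb Bbb Db Fb Ab Cb.
So we need the interval from Bbb up to Ab.
Bbb up to Ab spans 7 letter names and 11 semitones — a major seventh.

major seventh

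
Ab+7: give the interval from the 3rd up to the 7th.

diminished fifth

Spelling the chord: Ab-C-E-Gb.
So we need the interval from C up to Gb.
C up to Gb is 6 semitones, a half step narrower than a perfect fifth, so the interval is diminished.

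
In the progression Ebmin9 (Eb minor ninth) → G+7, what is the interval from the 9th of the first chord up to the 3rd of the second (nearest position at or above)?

A4

The 9th of Ebmin9 (Eb minor ninth) is F; the 3rd of G+7 is B.
F up to B is 6 semitones, a half step wider than a perfect fourth, so the interval is augmented.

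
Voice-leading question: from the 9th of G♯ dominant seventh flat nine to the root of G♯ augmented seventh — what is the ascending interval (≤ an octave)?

The 9th of G♯ dominant seventh flat nine is A; the root of G♯ augmented seventh is G♯.
Counting 7 letters and 11 half steps from A gives a major seventh.

major seventh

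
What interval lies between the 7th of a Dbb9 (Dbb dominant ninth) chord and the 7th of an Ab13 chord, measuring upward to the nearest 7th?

The 7th of Dbb9 (Dbb dominant ninth) is Cbb; the 7th of Ab13 is Gb.
5 letter names make it a fifth; at 8 semitones (a half step wider than perfect) the quality is augmented.

augmented fifth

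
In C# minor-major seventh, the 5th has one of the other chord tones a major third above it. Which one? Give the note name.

B#

Spelling the chord: C#, E, G#, B#.
The 5th is G#. A major third above G# is B#.
B# is the chord's 7th.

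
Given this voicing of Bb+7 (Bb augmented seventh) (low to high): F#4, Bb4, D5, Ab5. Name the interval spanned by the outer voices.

The outer voices are F#4 and Ab5.
F# up to Ab is 14 semitones, a whole step narrower than a major tenth, so the interval is diminished.

diminished tenth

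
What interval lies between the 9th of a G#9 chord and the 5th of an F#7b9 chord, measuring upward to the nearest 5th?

minor third

G#9 has A# as its 9th, and F#7b9 has C# as its 5th.
A# up to C# is 3 semitones, a half step narrower than a major third, so the interval is minor.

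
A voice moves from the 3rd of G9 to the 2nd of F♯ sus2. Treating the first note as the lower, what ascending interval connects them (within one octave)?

G9 has B as its 3rd, and F♯ sus2 has G♯ as its 2nd.
B up to G♯ spans 6 letter names and 9 semitones — a major sixth.

major sixth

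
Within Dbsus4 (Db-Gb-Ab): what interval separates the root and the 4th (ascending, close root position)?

P4

So we need the interval from Db up to Gb.
From Db to Gb is 5 semitones, exactly the perfect fourth.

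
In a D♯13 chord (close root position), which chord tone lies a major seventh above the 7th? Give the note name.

B#

Spelling the chord: D♯ F𝄪 A♯ C♯ E♯ B♯.
The 7th is C♯. A major seventh above C♯ is B♯.
B♯ is the chord's 13th.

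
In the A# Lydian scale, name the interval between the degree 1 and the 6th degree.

Spelling the A# Lydian scale: A# B# C## D## E# F## G##.
The degree 1 is A# and the 6th scale degree is F##.
From A# to F## is 9 semitones, exactly the major sixth.

major sixth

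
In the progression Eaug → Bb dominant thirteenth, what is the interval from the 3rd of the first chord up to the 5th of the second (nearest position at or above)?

The 3rd of Eaug is G#; the 5th of Bb dominant thirteenth is F.
From G# to F: 9 semitones over a seventh = diminished.

diminished 7th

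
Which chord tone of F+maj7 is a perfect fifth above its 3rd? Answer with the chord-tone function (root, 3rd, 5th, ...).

F+maj7 is spelled F A C♯ E.
The 3rd is A. A perfect fifth above A is E.
E is the chord's 7th.

7th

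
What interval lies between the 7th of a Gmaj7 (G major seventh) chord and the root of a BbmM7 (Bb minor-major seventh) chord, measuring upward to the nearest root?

Gmaj7 (G major seventh) has F# as its 7th, and BbmM7 (Bb minor-major seventh) has Bb as its root.
From F# to Bb: 4 semitones over a fourth = diminished.

diminished fourth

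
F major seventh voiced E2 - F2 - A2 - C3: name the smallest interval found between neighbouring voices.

Adjacent intervals: E2→F2 = minor second; F2→A2 = major third; A2→C3 = minor third.
The smallest is E2 to F2, a minor second (1 semitone).

minor second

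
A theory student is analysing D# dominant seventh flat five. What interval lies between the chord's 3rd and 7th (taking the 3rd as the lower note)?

d5

D# dominant seventh flat five is spelled D# F## A C#.
So we need the interval from F## up to C#.
From F## to C#: 6 semitones over a fifth = diminished.
This 3–7 tritone is the characteristic tension at the heart of the dominant sound.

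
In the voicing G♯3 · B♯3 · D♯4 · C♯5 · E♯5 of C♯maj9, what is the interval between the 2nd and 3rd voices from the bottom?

m3

Those voices are B♯3 and D♯4.
From B♯ to D♯: 3 semitones over a third = minor.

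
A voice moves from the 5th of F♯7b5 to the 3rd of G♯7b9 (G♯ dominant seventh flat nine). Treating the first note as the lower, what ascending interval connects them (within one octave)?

F♯7b5 has C as its 5th, and G♯7b9 (G♯ dominant seventh flat nine) has B♯ as its 3rd.
C up to B♯ is 12 semitones, a half step wider than a major seventh, so the interval is augmented.

augmented seventh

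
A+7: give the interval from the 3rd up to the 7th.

diminished fifth

A augmented seventh is spelled A–C#–E#–G.
The 3rd is C# and the 7th is G.
From C# to G: 6 semitones over a fifth = diminished.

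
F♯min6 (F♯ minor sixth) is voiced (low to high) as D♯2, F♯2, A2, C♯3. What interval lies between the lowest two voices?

Those voices are D♯2 and F♯2.
D♯ up to F♯ is 3 semitones, a half step narrower than a major third, so the interval is minor.

minor third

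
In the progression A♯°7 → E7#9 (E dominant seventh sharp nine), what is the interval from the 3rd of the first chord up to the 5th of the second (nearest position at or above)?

The 3rd of A♯°7 is C♯; the 5th of E7#9 (E dominant seventh sharp nine) is B.
From C♯ to B: 10 semitones over a seventh = minor.

minor seventh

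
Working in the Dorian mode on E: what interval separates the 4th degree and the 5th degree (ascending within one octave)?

Spelling the Dorian mode on E: E F# G A B C# D.
4th degree = A; 5th degree = B.
A up to B spans 2 letter names and 2 semitones — a major second.

M2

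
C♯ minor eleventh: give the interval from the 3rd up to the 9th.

M7

C♯m11 (C♯ minor eleventh) is spelled C♯–E–G♯–B–D♯–F♯.
So we need the interval from E up to D♯.
E up to D♯ spans 7 letter names and 11 semitones — a major seventh.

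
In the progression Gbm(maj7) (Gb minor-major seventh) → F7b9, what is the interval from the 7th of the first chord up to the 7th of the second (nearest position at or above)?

minor seventh

Gbm(maj7) (Gb minor-major seventh) has F as its 7th, and F7b9 has Eb as its 7th.
From F to Eb: 10 semitones over a seventh = minor.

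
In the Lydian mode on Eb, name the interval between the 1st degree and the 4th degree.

Spelling the Lydian mode on Eb: Eb F G A Bb C D.
The 1st degree is Eb and the degree 4 is A.
Eb up to A is 6 semitones, a half step wider than a perfect fourth, so the interval is augmented.

augmented 4th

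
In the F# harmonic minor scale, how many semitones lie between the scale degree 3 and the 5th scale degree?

4

The scale is F# G# A B C# D E#.
A up to C# is a major third — 4 semitones.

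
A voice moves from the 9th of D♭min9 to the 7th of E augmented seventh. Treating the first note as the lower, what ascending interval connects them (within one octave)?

major seventh

D♭min9 has E♭ as its 9th, and E augmented seventh has D as its 7th.
E♭ up to D spans 7 letter names and 11 semitones — a major seventh.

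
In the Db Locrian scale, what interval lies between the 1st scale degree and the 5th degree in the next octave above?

Spelling the Db Locrian scale: Db Ebb Fb Gb Abb Bbb Cb.
So we need the interval from Db up to Abb.
From Db to Abb: 18 semitones over a twelfth = diminished.

diminished twelfth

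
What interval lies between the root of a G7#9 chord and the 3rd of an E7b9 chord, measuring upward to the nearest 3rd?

augmented unison

G7#9 has G as its root, and E7b9 has G# as its 3rd.
From G to G#: 1 semitone over a unison = augmented.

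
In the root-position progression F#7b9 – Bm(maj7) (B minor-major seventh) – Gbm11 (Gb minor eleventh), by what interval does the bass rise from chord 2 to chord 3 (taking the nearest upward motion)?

The roots are B and Gb.
B up to Gb is 7 semitones, a whole step narrower than a major sixth, so the interval is diminished.

d6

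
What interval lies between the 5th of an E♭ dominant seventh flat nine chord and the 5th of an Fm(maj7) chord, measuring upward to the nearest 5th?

major 2nd

The 5th of E♭ dominant seventh flat nine is B♭; the 5th of Fm(maj7) is C.
Counting 2 letters and 2 half steps from B♭ gives a major second.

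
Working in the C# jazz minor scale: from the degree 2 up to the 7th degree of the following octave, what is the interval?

C# melodic minor: C# D# E F# G# A# B#.
The degree 2 is D# and the 7th degree (up an octave) is B#.
From D# to B# is 21 semitones, exactly the major thirteenth.

major thirteenth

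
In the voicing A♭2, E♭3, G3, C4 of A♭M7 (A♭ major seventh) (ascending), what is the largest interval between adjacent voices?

Adjacent intervals: A♭2→E♭3 = perfect fifth; E♭3→G3 = major third; G3→C4 = perfect fourth.
The largest is A♭2 to E♭3, a perfect fifth (7 semitones).

perfect fifth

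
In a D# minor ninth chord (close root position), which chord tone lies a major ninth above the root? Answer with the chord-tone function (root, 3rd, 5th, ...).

9th

The chord tones of D#min9 are D# F# A# C# E#.
The root is D#. A major ninth above D# is E#.
E# is the chord's 9th.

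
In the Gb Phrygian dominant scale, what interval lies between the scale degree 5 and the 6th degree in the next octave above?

The scale runs Gb Abb Bb Cb Db Ebb Fb.
That puts Db below Ebb.
From Db to Ebb: 13 semitones over a ninth = minor.

minor 9th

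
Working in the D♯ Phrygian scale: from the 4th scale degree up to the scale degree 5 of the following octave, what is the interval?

major 9th

D♯ phrygian: D♯ E F♯ G♯ A♯ B C♯.
That puts G♯ below A♯.
Counting 9 letters and 14 half steps from G♯ gives a major ninth.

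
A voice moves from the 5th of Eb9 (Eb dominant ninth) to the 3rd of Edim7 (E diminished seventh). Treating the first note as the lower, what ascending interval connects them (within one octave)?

Eb9 (Eb dominant ninth) has Bb as its 5th, and Edim7 (E diminished seventh) has G as its 3rd.
Counting 6 letters and 9 half steps from Bb gives a major sixth.

major sixth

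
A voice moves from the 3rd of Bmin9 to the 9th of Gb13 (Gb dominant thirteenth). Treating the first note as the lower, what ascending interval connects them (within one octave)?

diminished 5th

The 3rd of Bmin9 is D; the 9th of Gb13 (Gb dominant thirteenth) is Ab.
5 letter names make it a fifth; at 6 semitones (a half step narrower than perfect) the quality is diminished.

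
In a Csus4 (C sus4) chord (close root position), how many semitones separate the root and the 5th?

7

The chord tones of Csus4 (C sus4) are C, F, G.
C to G is a perfect fifth: 7 semitones.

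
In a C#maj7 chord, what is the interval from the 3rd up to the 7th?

P5

C#M7 (C# major seventh) is spelled C# E# G# B#.
So we need the interval from E# up to B#.
E# up to B# spans 5 letter names and 7 semitones — a perfect fifth.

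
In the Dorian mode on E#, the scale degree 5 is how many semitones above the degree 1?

The scale is E# F## G# A# B# C## D#.
E# up to B# is a perfect fifth — 7 semitones.

7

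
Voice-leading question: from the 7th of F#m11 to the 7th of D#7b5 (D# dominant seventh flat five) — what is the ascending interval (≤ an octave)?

major 6th

The 7th of F#m11 is E; the 7th of D#7b5 (D# dominant seventh flat five) is C#.
E up to C# spans 6 letter names and 9 semitones — a major sixth.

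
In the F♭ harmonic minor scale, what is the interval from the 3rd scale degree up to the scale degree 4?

major second

Spelling the F♭ harmonic minor scale: F♭ G♭ A𝄫 B𝄫 C♭ D𝄫 E♭.
So we need the interval from A𝄫 up to B𝄫.
Counting 2 letters and 2 half steps from A𝄫 gives a major second.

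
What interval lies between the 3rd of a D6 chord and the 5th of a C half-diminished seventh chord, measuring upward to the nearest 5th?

D6 has F# as its 3rd, and C half-diminished seventh has Gb as its 5th.
F# up to Gb is 0 semitones, a whole step narrower than a major second, so the interval is diminished.

diminished second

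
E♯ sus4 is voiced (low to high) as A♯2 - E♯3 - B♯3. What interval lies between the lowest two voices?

Those voices are A♯2 and E♯3.
Counting 5 letters and 7 half steps from A♯ gives a perfect fifth.

P5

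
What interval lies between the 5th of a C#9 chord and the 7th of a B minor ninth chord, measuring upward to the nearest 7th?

m2

C#9 has G# as its 5th, and B minor ninth has A as its 7th.
2 letter names make it a second; at 1 semitone (a half step narrower than major) the quality is minor.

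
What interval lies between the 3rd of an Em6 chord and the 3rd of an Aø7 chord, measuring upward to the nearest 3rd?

The 3rd of Em6 is G; the 3rd of Aø7 is C.
Counting 4 letters and 5 half steps from G gives a perfect fourth.

P4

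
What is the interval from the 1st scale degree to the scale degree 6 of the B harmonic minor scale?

m6

The scale runs B C♯ D E F♯ G A♯.
The 1st scale degree is B and the 6th scale degree is G.
6 letter names make it a sixth; at 8 semitones (a half step narrower than major) the quality is minor.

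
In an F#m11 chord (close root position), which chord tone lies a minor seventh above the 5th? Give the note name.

B

F#m11 (F# minor eleventh): F#–A–C#–E–G#–B.
The 5th is C#. A minor seventh above C# is B.
B is the chord's 11th.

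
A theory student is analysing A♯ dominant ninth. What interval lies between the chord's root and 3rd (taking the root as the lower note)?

A♯9: A♯–C𝄪–E♯–G♯–B♯.
So we need the interval from A♯ up to C𝄪.
A♯ up to C𝄪 spans 3 letter names and 4 semitones — a major third.

major third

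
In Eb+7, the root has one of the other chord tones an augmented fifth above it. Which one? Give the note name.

B

Eb+7 is spelled Eb–G–B–Db.
The root is Eb. An augmented fifth above Eb is B.
B is the chord's 5th.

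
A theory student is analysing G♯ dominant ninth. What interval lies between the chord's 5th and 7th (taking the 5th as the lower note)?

Spelling the chord: G♯–B♯–D♯–F♯–A♯.
So we need the interval from D♯ up to F♯.
From D♯ to F♯: 3 semitones over a third = minor.

m3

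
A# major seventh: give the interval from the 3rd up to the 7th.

The chord tones of A#Δ7 are A# C## E# G##.
So we need the interval from C## up to G##.
Counting 5 letters and 7 half steps from C## gives a perfect fifth.

perfect 5th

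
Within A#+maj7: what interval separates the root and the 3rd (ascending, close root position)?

The chord tones of A#maj7#5 are A#-C##-E##-G##.
So we need the interval from A# up to C##.
A# up to C## spans 3 letter names and 4 semitones — a major third.

major third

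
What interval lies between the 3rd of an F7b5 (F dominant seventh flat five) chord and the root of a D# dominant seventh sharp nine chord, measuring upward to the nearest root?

augmented fourth

F7b5 (F dominant seventh flat five) has A as its 3rd, and D# dominant seventh sharp nine has D# as its root.
A up to D# is 6 semitones, a half step wider than a perfect fourth, so the interval is augmented.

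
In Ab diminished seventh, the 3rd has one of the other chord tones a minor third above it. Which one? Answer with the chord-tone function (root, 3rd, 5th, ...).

Ab diminished seventh is spelled Ab-Cb-Ebb-Gbb.
The 3rd is Cb. A minor third above Cb is Ebb.
Ebb is the chord's 5th.

5th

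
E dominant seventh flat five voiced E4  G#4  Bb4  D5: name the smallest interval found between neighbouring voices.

Adjacent intervals: E4→G#4 = major third; G#4→Bb4 = diminished third; Bb4→D5 = major third.
The smallest is G#4 to Bb4, a diminished third (2 semitones).

diminished third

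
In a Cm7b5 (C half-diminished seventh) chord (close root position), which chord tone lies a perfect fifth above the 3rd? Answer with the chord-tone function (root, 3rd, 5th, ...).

Cø (C half-diminished seventh): C-E♭-G♭-B♭.
The 3rd is E♭. A perfect fifth above E♭ is B♭.
B♭ is the chord's 7th.

7th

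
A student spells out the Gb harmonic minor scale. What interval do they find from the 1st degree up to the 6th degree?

minor 6th

Gb harmonic minor: Gb Ab Bbb Cb Db Ebb F.
That puts Gb below Ebb.
Gb up to Ebb is 8 semitones, a half step narrower than a major sixth, so the interval is minor.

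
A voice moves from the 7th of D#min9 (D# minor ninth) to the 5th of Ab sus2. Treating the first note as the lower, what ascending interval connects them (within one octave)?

D#min9 (D# minor ninth) has C# as its 7th, and Ab sus2 has Eb as its 5th.
3 letter names make it a third; at 2 semitones (a whole step narrower than major) the quality is diminished.

diminished third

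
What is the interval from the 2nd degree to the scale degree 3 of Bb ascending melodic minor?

Spelling Bb ascending melodic minor: Bb C Db Eb F G A.
The 2nd degree is C and the scale degree 3 is Db.
C up to Db is 1 semitone, a half step narrower than a major second, so the interval is minor.

m2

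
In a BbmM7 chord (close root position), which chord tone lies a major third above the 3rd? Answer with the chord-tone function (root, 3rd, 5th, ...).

5th

The chord tones of Bbm(maj7) are Bb Db F A.
The 3rd is Db. A major third above Db is F.
F is the chord's 5th.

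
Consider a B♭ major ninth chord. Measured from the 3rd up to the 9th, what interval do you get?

m7

Spelling the chord: B♭-D-F-A-C.
The 3rd is D and the 9th is C.
7 letter names make it a seventh; at 10 semitones (a half step narrower than major) the quality is minor.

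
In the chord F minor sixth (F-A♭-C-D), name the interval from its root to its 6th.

That puts F below D.
From F to D is 9 semitones, exactly the major sixth.

major 6th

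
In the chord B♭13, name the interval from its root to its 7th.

Spelling the chord: B♭, D, F, A♭, C, G.
So we need the interval from B♭ up to A♭.
From B♭ to A♭: 10 semitones over a seventh = minor.

minor seventh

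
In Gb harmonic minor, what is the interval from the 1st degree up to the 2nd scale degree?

major second

Gb harmonic minor: Gb Ab Bbb Cb Db Ebb F.
The 1st degree is Gb and the degree 2 is Ab.
Gb up to Ab spans 2 letter names and 2 semitones — a major second.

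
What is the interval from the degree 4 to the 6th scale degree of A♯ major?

major third

Spelling A♯ major: A♯ B♯ C𝄪 D♯ E♯ F𝄪 G𝄪.
The degree 4 is D♯ and the 6th scale degree is F𝄪.
Counting 3 letters and 4 half steps from D♯ gives a major third.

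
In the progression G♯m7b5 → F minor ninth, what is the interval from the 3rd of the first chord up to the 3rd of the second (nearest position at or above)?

G♯m7b5 has B as its 3rd, and F minor ninth has A♭ as its 3rd.
B up to A♭ is 9 semitones, a whole step narrower than a major seventh, so the interval is diminished.

d7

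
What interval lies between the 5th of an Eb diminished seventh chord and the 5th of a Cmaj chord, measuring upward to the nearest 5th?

A6

The 5th of Eb diminished seventh is Bbb; the 5th of Cmaj is G.
From Bbb to G: 10 semitones over a sixth = augmented.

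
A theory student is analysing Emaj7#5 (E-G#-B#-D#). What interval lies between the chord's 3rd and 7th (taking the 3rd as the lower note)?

The 3rd is G# and the 7th is D#.
G# up to D# spans 5 letter names and 7 semitones — a perfect fifth.

perfect fifth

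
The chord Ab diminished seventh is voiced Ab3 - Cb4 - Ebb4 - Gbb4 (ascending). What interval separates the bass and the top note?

The outer voices are Ab3 and Gbb4.
From Ab to Gbb: 9 semitones over a seventh = diminished.

diminished seventh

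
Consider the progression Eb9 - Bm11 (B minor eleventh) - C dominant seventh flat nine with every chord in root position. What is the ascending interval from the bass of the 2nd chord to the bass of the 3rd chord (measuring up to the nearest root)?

minor second

The roots are B and C.
2 letter names make it a second; at 1 semitone (a half step narrower than major) the quality is minor.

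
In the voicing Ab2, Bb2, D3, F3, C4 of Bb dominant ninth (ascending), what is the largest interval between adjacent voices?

P5

Adjacent intervals: Ab2→Bb2 = major second; Bb2→D3 = major third; D3→F3 = minor third; F3→C4 = perfect fifth.
The largest is F3 to C4, a perfect fifth (7 semitones).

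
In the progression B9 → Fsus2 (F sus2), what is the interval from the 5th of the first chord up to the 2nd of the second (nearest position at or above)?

minor second

B9 has F# as its 5th, and Fsus2 (F sus2) has G as its 2nd.
2 letter names make it a second; at 1 semitone (a half step narrower than major) the quality is minor.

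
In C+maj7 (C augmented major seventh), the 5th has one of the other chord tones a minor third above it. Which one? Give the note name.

B

The chord tones of C+maj7 are C-E-G#-B.
The 5th is G#. A minor third above G# is B.
B is the chord's 7th.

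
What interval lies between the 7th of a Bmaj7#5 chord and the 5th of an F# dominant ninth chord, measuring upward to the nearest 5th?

The 7th of Bmaj7#5 is A#; the 5th of F# dominant ninth is C#.
3 letter names make it a third; at 3 semitones (a half step narrower than major) the quality is minor.

minor third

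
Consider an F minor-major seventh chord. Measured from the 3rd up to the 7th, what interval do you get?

A5

FmM7 is spelled F A♭ C E.
3rd = A♭; 7th = E.
5 letter names make it a fifth; at 8 semitones (a half step wider than perfect) the quality is augmented.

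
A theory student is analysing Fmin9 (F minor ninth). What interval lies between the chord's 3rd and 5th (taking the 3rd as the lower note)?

major third

The chord tones of F minor ninth are F, Ab, C, Eb, G.
That puts Ab below C.
Ab up to C spans 3 letter names and 4 semitones — a major third.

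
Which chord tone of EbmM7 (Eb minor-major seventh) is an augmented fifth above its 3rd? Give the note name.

EbmM7 is spelled Eb, Gb, Bb, D.
The 3rd is Gb. An augmented fifth above Gb is D.
D is the chord's 7th.

D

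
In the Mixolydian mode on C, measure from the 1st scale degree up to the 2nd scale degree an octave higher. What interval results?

M9

Spelling the Mixolydian mode on C: C D E F G A B♭.
1st scale degree = C; degree 2 (up an octave) = D.
Counting 9 letters and 14 half steps from C gives a major ninth.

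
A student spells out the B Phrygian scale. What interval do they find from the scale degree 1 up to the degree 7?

The scale runs B C D E F# G A.
That puts B below A.
B up to A is 10 semitones, a half step narrower than a major seventh, so the interval is minor.

minor seventh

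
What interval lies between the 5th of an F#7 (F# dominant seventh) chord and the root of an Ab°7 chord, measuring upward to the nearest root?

diminished sixth

F#7 (F# dominant seventh) has C# as its 5th, and Ab°7 has Ab as its root.
6 letter names make it a sixth; at 7 semitones (a whole step narrower than major) the quality is diminished.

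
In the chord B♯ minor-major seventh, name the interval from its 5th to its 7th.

major 3rd

Spelling the chord: B♯–D♯–F𝄪–A𝄪.
That puts F𝄪 below A𝄪.
Counting 3 letters and 4 half steps from F𝄪 gives a major third.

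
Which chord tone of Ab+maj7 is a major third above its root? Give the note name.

C

Spelling the chord: Ab, C, E, G.
The root is Ab. A major third above Ab is C.
C is the chord's 3rd.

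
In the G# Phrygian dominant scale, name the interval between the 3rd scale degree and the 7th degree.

The scale runs G# A B# C# D# E F#.
That puts B# below F#.
5 letter names make it a fifth; at 6 semitones (a half step narrower than perfect) the quality is diminished.

d5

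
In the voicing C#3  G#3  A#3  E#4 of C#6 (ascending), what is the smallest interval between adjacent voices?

Adjacent intervals: C#3→G#3 = perfect fifth; G#3→A#3 = major second; A#3→E#4 = perfect fifth.
The smallest is G#3 to A#3, a major second (2 semitones).

major second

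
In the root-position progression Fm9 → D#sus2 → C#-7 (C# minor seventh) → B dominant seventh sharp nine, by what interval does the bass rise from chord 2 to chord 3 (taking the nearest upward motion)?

The roots are D# and C#.
7 letter names make it a seventh; at 10 semitones (a half step narrower than major) the quality is minor.

m7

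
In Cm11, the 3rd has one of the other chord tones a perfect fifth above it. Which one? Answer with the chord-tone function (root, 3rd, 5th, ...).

Cm11 (C minor eleventh): C–E♭–G–B♭–D–F.
The 3rd is E♭. A perfect fifth above E♭ is B♭.
B♭ is the chord's 7th.

7th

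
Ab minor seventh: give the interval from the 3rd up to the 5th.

Ab-7 (Ab minor seventh): Ab, Cb, Eb, Gb.
That puts Cb below Eb.
Cb up to Eb spans 3 letter names and 4 semitones — a major third.

M3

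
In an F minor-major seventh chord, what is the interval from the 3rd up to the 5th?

FmM7 (F minor-major seventh) is spelled F, Ab, C, E.
3rd = Ab; 5th = C.
Counting 3 letters and 4 half steps from Ab gives a major third.

major third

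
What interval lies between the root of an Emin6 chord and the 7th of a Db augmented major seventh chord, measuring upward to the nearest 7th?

minor sixth

The root of Emin6 is E; the 7th of Db augmented major seventh is C.
6 letter names make it a sixth; at 8 semitones (a half step narrower than major) the quality is minor.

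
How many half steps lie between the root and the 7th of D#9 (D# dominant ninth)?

10

D#9: D#-F##-A#-C#-E#.
D# to C# is a minor seventh: 10 semitones.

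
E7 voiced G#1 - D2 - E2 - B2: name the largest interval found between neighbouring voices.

perfect 5th

Adjacent intervals: G#1→D2 = diminished fifth; D2→E2 = major second; E2→B2 = perfect fifth.
The largest is E2 to B2, a perfect fifth (7 semitones).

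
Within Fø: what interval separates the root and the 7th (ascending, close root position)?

minor 7th

Fø (F half-diminished seventh) is spelled F A♭ C♭ E♭.
Root = F; 7th = E♭.
F up to E♭ is 10 semitones, a half step narrower than a major seventh, so the interval is minor.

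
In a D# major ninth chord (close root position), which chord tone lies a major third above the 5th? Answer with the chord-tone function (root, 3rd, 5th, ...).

7th

D#maj9 is spelled D# F## A# C## E#.
The 5th is A#. A major third above A# is C##.
C## is the chord's 7th.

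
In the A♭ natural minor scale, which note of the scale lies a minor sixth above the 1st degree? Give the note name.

Fb

The scale is A♭ B♭ C♭ D♭ E♭ F♭ G♭.
The 1st degree is A♭; a minor sixth above that is F♭ — scale degree 6.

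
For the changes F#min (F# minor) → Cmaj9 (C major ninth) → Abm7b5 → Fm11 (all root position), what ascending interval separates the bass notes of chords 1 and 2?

diminished 5th

The roots are F# and C.
F# up to C is 6 semitones, a half step narrower than a perfect fifth, so the interval is diminished.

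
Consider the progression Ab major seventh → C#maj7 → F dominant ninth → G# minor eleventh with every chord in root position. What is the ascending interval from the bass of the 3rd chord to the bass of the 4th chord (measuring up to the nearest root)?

augmented second

The roots are F and G#.
From F to G#: 3 semitones over a second = augmented.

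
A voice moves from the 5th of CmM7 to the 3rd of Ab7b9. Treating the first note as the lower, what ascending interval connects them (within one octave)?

perfect fourth

The 5th of CmM7 is G; the 3rd of Ab7b9 is C.
Counting 4 letters and 5 half steps from G gives a perfect fourth.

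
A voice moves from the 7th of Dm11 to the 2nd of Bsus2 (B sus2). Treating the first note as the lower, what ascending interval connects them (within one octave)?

Dm11 has C as its 7th, and Bsus2 (B sus2) has C# as its 2nd.
From C to C#: 1 semitone over a unison = augmented.

augmented unison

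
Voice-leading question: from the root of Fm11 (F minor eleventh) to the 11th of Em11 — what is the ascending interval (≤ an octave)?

Fm11 (F minor eleventh) has F as its root, and Em11 has A as its 11th.
From F to A is 4 semitones, exactly the major third.

major 3rd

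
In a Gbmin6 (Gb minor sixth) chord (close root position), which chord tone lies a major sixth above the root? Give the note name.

The chord tones of Gb minor sixth are Gb–Bbb–Db–Eb.
The root is Gb. A major sixth above Gb is Eb.
Eb is the chord's 6th.

Eb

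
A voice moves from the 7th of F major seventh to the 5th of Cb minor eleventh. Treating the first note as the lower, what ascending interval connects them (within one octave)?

diminished 3rd

The 7th of F major seventh is E; the 5th of Cb minor eleventh is Gb.
3 letter names make it a third; at 2 semitones (a whole step narrower than major) the quality is diminished.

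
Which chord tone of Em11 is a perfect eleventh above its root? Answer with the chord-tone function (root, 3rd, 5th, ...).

The chord tones of E minor eleventh are E G B D F# A.
The root is E. A perfect eleventh above E is A.
A is the chord's 11th.

11th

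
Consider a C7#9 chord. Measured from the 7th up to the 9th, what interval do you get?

augmented third

C7#9 is spelled C, E, G, B♭, D♯.
So we need the interval from B♭ up to D♯.
From B♭ to D♯: 5 semitones over a third = augmented.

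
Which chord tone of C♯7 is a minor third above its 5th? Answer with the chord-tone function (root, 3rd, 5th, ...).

Spelling the chord: C♯–E♯–G♯–B.
The 5th is G♯. A minor third above G♯ is B.
B is the chord's 7th.

7th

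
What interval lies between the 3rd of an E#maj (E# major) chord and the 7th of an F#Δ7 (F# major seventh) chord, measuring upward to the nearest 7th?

minor sixth

E#maj (E# major) has G## as its 3rd, and F#Δ7 (F# major seventh) has E# as its 7th.
G## up to E# is 8 semitones, a half step narrower than a major sixth, so the interval is minor.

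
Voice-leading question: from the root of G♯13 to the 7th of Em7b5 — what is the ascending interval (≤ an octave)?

diminished fifth

The root of G♯13 is G♯; the 7th of Em7b5 is D.
G♯ up to D is 6 semitones, a half step narrower than a perfect fifth, so the interval is diminished.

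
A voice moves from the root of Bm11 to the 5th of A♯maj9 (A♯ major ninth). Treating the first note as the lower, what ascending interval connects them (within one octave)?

The root of Bm11 is B; the 5th of A♯maj9 (A♯ major ninth) is E♯.
B up to E♯ is 6 semitones, a half step wider than a perfect fourth, so the interval is augmented.

A4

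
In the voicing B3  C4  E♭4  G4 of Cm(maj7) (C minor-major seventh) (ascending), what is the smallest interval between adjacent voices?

Adjacent intervals: B3→C4 = minor second; C4→E♭4 = minor third; E♭4→G4 = major third.
The smallest is B3 to C4, a minor second (1 semitone).

minor second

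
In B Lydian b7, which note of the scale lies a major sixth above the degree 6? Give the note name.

E#

The scale is B C# D# E# F# G# A.
The degree 6 is G#; a major sixth above that is E# — scale degree 4.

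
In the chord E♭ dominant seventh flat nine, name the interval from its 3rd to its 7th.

diminished fifth

The chord tones of E♭7b9 are E♭, G, B♭, D♭, F♭.
3rd = G; 7th = D♭.
From G to D♭: 6 semitones over a fifth = diminished.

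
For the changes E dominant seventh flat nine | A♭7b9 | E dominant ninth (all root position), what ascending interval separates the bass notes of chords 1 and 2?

The roots are E and A♭.
From E to A♭: 4 semitones over a fourth = diminished.

diminished 4th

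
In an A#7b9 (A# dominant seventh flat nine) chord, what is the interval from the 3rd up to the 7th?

d5

The chord tones of A# dominant seventh flat nine are A#–C##–E#–G#–B.
The 3rd is C## and the 7th is G#.
From C## to G#: 6 semitones over a fifth = diminished.
This 3–7 tritone is the characteristic tension at the heart of the dominant sound.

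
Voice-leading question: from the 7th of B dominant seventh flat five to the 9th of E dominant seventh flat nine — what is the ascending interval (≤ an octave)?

m6

B dominant seventh flat five has A as its 7th, and E dominant seventh flat nine has F as its 9th.
6 letter names make it a sixth; at 8 semitones (a half step narrower than major) the quality is minor.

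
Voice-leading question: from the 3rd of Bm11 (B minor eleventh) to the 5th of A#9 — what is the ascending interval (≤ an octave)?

augmented 2nd

Bm11 (B minor eleventh) has D as its 3rd, and A#9 has E# as its 5th.
D up to E# is 3 semitones, a half step wider than a major second, so the interval is augmented.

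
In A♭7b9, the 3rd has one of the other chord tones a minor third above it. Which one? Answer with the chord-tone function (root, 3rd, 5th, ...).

A♭7b9 is spelled A♭ C E♭ G♭ B𝄫.
The 3rd is C. A minor third above C is E♭.
E♭ is the chord's 5th.

5th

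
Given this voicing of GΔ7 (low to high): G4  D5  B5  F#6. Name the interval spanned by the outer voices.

The outer voices are G4 and F#6.
G up to F# spans 14 letter names and 23 semitones — a major fourteenth.

major 14th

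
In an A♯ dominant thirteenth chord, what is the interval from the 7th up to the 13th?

major seventh

A♯13 (A♯ dominant thirteenth) is spelled A♯-C𝄪-E♯-G♯-B♯-F𝄪.
The 7th is G♯ and the 13th is F𝄪.
G♯ up to F𝄪 spans 7 letter names and 11 semitones — a major seventh.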